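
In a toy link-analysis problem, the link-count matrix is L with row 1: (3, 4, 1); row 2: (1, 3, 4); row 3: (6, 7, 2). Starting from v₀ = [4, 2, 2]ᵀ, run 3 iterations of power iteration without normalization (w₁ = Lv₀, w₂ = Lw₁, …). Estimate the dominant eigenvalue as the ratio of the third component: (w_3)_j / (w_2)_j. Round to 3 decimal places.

λ ≈ 10.152

w1 = Lv₀ = (3·4 + 4·2 + 1·2; 1·4 + 3·2 + 4·2; 6·4 + 7·2 + 2·2) = (22, 18, 42)
w2 = Lw1 = (3·22 + 4·18 + 1·42; 1·22 + 3·18 + 4·42; 6·22 + 7·18 + 2·42) = (180, 244, 342)
w3 = Lw2 = (1858, 2280, 3472)
Ratio at component: 3472 / 342 = 10.152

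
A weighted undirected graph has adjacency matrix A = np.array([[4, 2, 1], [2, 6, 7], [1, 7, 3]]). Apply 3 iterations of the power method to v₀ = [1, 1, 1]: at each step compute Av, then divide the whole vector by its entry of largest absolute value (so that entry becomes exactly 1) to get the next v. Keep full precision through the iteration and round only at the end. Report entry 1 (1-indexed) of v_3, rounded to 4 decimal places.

Av0 = (7.00000, 15.00000, 11.00000); divide by 15.00000 → v1 = (0.46667, 1.00000, 0.73333)
Av1 = (4.60000, 12.06667, 9.66667); divide by 12.06667 → v2 = (0.38122, 1.00000, 0.80110)
Av2 = (4.32597, 12.37017, 9.78453); divide by 12.37017 → v3 = (0.34971, 1.00000, 0.79098)
Requested entry of v3: 783/2239 = 0.3497

0.3497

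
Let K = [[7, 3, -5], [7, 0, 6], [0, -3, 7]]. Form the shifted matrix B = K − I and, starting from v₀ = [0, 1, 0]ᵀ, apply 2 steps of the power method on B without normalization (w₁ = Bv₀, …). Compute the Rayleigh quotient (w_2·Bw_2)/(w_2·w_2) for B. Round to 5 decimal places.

B = K − I has rows (6, 3, -5); (7, -1, 6); (0, -3, 6)
w1 = Bv₀ = (6·0 + 3·1 + (-5)·0; 7·0 + (-1)·1 + 6·0; 0·0 + (-3)·1 + 6·0) = (3, -1, -3)
w2 = Bw1 = (6·3 + 3·(-1) + (-5)·(-3); 7·3 + (-1)·(-1) + 6·(-3); 0·3 + (-3)·(-1) + 6·(-3)) = (30, 4, -15)
Bw2 = (267, 116, -102)
w2·Bw2 = 10004; w2·w2 = 1141; μ ≈ 10004/1141 = 8.76775

μ ≈ 8.76775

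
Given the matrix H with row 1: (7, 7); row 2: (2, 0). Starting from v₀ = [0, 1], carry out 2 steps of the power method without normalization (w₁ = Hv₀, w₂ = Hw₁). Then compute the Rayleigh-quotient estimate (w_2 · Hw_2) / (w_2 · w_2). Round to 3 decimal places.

w1 = Hv₀ = (7·0 + 7·1; 2·0 + 0·1) = (7, 0)
w2 = Hw1 = (7·7 + 7·0; 2·7 + 0·0) = (49, 14)
Hw2 = (441, 98)
w2·Hw2 = 49·441 + 14·98 = 22981; w2·w2 = 49·49 + 14·14 = 2597
λ ≈ 22981/2597 = 8.849

8.849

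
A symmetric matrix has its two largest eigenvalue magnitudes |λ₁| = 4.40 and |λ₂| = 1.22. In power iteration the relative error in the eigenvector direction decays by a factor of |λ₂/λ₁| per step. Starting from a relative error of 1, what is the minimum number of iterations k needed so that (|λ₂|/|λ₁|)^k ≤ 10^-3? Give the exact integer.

|λ₂/λ₁| = 1.22/4.40 = 0.27727
Need k ≥ ln(10^-3) / ln(0.27727) = -6.9078 / -1.2828 ≈ 5.385
Smallest integer k satisfying the bound: 6

6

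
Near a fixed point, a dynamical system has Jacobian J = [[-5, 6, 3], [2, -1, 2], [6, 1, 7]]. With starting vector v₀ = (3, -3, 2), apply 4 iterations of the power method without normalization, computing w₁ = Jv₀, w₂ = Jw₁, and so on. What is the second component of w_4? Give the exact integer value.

837

w1 = Jv₀ = (-27, 13, 29)
w2 = Jw1 = (300, -9, 54)
w3 = Jw2 = (-1392, 717, 2169)
w4 = Jw3 = (17769, 837, 7548)
The requested component of w4 is 837.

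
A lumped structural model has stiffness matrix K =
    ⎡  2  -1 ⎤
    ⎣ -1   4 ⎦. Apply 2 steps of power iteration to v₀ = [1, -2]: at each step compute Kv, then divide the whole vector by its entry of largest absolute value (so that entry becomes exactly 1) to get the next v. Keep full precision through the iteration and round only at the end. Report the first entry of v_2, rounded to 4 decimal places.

-0.4250

Kv0 = (4.00000, -9.00000); divide by -9.00000 → v1 = (-0.44444, 1.00000)
Kv1 = (-1.88889, 4.44444); divide by 4.44444 → v2 = (-0.42500, 1.00000)
Requested entry of v2: 17/-40 = -0.4250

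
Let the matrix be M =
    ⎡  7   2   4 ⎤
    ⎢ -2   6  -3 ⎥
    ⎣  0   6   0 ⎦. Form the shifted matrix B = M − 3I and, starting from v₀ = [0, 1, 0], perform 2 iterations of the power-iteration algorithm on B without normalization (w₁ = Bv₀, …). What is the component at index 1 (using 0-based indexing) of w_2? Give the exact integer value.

B = M − 3I has rows (4, 2, 4); (-2, 3, -3); (0, 6, -3)
w1 = Bv₀ = (4·0 + 2·1 + 4·0; (-2)·0 + 3·1 + (-3)·0; 0·0 + 6·1 + (-3)·0) = (2, 3, 6)
w2 = Bw1 = (4·2 + 2·3 + 4·6; (-2)·2 + 3·3 + (-3)·6; 0·2 + 6·3 + (-3)·6) = (38, -13, 0)
Requested component of w2: -13

-13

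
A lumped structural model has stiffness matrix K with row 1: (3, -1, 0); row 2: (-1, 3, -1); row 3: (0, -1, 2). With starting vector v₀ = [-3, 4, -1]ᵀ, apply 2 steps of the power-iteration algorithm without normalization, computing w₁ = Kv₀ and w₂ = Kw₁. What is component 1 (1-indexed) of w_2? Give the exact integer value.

w1 = Kv₀ = (-13, 16, -6)
w2 = Kw1 = (-55, 67, -28)
The requested component of w2 is -55.

-55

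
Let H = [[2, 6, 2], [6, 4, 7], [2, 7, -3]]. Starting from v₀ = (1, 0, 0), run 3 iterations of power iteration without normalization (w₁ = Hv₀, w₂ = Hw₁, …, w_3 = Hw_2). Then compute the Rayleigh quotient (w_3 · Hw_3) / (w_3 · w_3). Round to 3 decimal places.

w1 = Hv₀ = (2·1 + 6·0 + 2·0; 6·1 + 4·0 + 7·0; 2·1 + 7·0 + (-3)·0) = (2, 6, 2)
w2 = Hw1 = (2·2 + 6·6 + 2·2; 6·2 + 4·6 + 7·2; 2·2 + 7·6 + (-3)·2) = (44, 50, 40)
w3 = Hw2 = (468, 744, 318)
Hw3 = (6036, 8010, 5190)
w3·Hw3 = 468·6036 + 744·8010 + 318·5190 = 10434708; w3·w3 = 468·468 + 744·744 + 318·318 = 873684
λ ≈ 10434708/873684 = 11.943

λ ≈ 11.943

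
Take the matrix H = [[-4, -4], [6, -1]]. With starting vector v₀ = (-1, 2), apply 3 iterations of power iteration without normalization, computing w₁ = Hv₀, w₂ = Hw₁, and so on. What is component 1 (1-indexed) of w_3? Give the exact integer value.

-128

w1 = Hv₀ = ((-4)·(-1) + (-4)·2; 6·(-1) + (-1)·2) = (-4, -8)
w2 = Hw1 = ((-4)·(-4) + (-4)·(-8); 6·(-4) + (-1)·(-8)) = (48, -16)
w3 = Hw2 = (-128, 304)
The requested component of w3 is -128.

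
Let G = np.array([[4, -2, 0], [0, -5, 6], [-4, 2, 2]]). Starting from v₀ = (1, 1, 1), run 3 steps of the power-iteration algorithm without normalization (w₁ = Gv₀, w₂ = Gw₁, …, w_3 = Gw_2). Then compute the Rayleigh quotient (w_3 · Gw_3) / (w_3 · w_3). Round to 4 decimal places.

w1 = Gv₀ = (2, 1, 0)
w2 = Gw1 = (6, -5, -6)
w3 = Gw2 = (34, -11, -46)
Gw3 = (158, -221, -250)
w3·Gw3 = 34·158 + (-11)·(-221) + (-46)·(-250) = 19303; w3·w3 = 34·34 + (-11)·(-11) + (-46)·(-46) = 3393
λ ≈ 19303/3393 = 5.6891

λ ≈ 5.6891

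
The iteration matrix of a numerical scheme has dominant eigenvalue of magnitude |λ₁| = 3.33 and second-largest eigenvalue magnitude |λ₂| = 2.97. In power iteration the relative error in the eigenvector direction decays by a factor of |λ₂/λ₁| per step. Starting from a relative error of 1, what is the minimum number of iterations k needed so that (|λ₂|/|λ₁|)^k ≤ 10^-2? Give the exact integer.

|λ₂/λ₁| = 2.97/3.33 = 0.89189
Need k ≥ ln(10^-2) / ln(0.89189) = -4.6052 / -0.1144 ≈ 40.251
Smallest integer k satisfying the bound: 41

41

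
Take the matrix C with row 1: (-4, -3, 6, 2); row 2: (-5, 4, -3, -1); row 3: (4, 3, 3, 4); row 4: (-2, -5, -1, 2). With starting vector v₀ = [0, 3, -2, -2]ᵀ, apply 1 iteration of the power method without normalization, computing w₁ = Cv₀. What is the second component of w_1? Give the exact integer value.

w1 = Cv₀ = (-25, 20, -5, -17)
The requested component of w1 is 20.

20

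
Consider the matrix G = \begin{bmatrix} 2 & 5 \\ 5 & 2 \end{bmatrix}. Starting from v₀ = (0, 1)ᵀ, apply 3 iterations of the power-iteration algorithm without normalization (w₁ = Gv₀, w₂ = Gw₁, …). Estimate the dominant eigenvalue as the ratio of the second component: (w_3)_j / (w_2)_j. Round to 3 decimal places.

w1 = Gv₀ = (2·0 + 5·1; 5·0 + 2·1) = (5, 2)
w2 = Gw1 = (2·5 + 5·2; 5·5 + 2·2) = (20, 29)
w3 = Gw2 = (185, 158)
Ratio at component: 158 / 29 = 5.448

5.448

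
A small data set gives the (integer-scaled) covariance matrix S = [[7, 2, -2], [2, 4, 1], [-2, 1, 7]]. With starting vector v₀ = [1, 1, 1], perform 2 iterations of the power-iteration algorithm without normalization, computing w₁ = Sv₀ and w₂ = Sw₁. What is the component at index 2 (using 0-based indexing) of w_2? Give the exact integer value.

w1 = Sv₀ = (7·1 + 2·1 + (-2)·1; 2·1 + 4·1 + 1·1; (-2)·1 + 1·1 + 7·1) = (7, 7, 6)
w2 = Sw1 = (7·7 + 2·7 + (-2)·6; 2·7 + 4·7 + 1·6; (-2)·7 + 1·7 + 7·6) = (51, 48, 35)
The requested component of w2 is 35.

35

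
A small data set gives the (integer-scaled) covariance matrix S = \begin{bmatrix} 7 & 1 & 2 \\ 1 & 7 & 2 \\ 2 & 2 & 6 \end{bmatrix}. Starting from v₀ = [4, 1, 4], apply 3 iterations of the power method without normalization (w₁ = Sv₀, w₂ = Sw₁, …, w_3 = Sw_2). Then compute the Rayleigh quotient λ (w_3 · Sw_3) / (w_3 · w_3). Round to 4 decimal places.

w1 = Sv₀ = (37, 19, 34)
w2 = Sw1 = (346, 238, 316)
w3 = Sw2 = (3292, 2644, 3064)
Sw3 = (31816, 27928, 30256)
w3·Sw3 = 3292·31816 + 2644·27928 + 3064·30256 = 271284288; w3·w3 = 3292·3292 + 2644·2644 + 3064·3064 = 27216096
λ ≈ 271284288/27216096 = 9.9678

λ ≈ 9.9678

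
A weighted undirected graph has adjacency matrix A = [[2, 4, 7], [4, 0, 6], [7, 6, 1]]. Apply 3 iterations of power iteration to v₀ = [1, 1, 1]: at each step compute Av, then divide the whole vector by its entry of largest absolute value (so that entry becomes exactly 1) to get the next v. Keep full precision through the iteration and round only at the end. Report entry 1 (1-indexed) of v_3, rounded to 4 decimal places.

Av0 = (13.00000, 10.00000, 14.00000); divide by 14.00000 → v1 = (0.92857, 0.71429, 1.00000)
Av1 = (11.71429, 9.71429, 11.78571); divide by 11.78571 → v2 = (0.99394, 0.82424, 1.00000)
Av2 = (12.28485, 9.97576, 12.90303); divide by 12.90303 → v3 = (0.95209, 0.77313, 1.00000)
Requested entry of v3: 2027/2129 = 0.9521

0.9521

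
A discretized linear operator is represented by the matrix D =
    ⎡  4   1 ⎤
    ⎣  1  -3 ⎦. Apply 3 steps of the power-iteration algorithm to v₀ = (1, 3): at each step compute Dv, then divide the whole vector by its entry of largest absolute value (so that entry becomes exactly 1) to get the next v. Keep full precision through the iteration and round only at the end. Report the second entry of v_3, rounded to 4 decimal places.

-0.6577

Dv0 = (7.00000, -8.00000); divide by -8.00000 → v1 = (-0.87500, 1.00000)
Dv1 = (-2.50000, -3.87500); divide by -3.87500 → v2 = (0.64516, 1.00000)
Dv2 = (3.58065, -2.35484); divide by 3.58065 → v3 = (1.00000, -0.65766)
Requested entry of v3: -73/111 = -0.6577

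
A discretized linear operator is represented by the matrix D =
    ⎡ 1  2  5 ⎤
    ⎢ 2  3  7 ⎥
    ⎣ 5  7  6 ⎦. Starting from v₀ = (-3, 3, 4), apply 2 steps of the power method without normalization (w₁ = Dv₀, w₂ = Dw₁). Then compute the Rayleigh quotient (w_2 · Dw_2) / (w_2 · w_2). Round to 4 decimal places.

13.7222

w1 = Dv₀ = (1·(-3) + 2·3 + 5·4; 2·(-3) + 3·3 + 7·4; 5·(-3) + 7·3 + 6·4) = (23, 31, 30)
w2 = Dw1 = (1·23 + 2·31 + 5·30; 2·23 + 3·31 + 7·30; 5·23 + 7·31 + 6·30) = (235, 349, 512)
Dw2 = (3493, 5101, 6690)
w2·Dw2 = 235·3493 + 349·5101 + 512·6690 = 6026384; w2·w2 = 235·235 + 349·349 + 512·512 = 439170
λ ≈ 6026384/439170 = 13.7222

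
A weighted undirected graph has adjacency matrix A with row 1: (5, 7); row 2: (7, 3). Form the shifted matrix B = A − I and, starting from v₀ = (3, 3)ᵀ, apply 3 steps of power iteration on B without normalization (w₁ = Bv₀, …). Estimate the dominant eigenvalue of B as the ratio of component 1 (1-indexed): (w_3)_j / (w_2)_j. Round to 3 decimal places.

μ ≈ 10.215

B = A − I has rows (4, 7); (7, 2)
w1 = Bv₀ = (4·3 + 7·3; 7·3 + 2·3) = (33, 27)
w2 = Bw1 = (4·33 + 7·27; 7·33 + 2·27) = (321, 285)
w3 = Bw2 = (3279, 2817)
Ratio: 3279/321 = 10.215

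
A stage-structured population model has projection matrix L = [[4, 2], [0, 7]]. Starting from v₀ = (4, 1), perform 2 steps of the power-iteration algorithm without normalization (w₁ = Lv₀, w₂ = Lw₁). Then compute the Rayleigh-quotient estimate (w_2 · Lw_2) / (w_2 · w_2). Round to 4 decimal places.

λ ≈ 5.5955

w1 = Lv₀ = (4·4 + 2·1; 0·4 + 7·1) = (18, 7)
w2 = Lw1 = (4·18 + 2·7; 0·18 + 7·7) = (86, 49)
Lw2 = (442, 343)
w2·Lw2 = 86·442 + 49·343 = 54819; w2·w2 = 86·86 + 49·49 = 9797
λ ≈ 54819/9797 = 5.5955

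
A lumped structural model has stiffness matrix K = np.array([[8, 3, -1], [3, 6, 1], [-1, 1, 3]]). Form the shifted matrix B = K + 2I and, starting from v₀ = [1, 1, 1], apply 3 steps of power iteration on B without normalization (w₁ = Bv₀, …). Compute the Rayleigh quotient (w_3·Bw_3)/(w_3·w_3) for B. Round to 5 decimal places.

μ ≈ 12.10659

B = K + 2I has rows (10, 3, -1); (3, 8, 1); (-1, 1, 5)
w1 = Bv₀ = (10·1 + 3·1 + (-1)·1; 3·1 + 8·1 + 1·1; (-1)·1 + 1·1 + 5·1) = (12, 12, 5)
w2 = Bw1 = (10·12 + 3·12 + (-1)·5; 3·12 + 8·12 + 1·5; (-1)·12 + 1·12 + 5·5) = (151, 137, 25)
w3 = Bw2 = (1896, 1574, 111)
Bw3 = (23571, 18391, 233)
w3·Bw3 = 73663913; w3·w3 = 6084613; μ ≈ 73663913/6084613 = 12.10659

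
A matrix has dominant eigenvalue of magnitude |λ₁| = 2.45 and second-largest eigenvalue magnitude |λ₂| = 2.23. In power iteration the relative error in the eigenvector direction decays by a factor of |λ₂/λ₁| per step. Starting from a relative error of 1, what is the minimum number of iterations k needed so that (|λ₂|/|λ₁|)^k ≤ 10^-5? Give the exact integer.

|λ₂/λ₁| = 2.23/2.45 = 0.91020
Need k ≥ ln(10^-5) / ln(0.91020) = -11.5129 / -0.0941 ≈ 122.365
Smallest integer k satisfying the bound: 123

123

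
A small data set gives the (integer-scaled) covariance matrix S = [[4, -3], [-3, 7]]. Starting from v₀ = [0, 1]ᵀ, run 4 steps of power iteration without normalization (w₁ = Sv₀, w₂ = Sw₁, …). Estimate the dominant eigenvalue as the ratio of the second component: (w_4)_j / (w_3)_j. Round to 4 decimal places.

w1 = Sv₀ = (4·0 + (-3)·1; (-3)·0 + 7·1) = (-3, 7)
w2 = Sw1 = (4·(-3) + (-3)·7; (-3)·(-3) + 7·7) = (-33, 58)
w3 = Sw2 = (-306, 505)
w4 = Sw3 = (-2739, 4453)
Ratio at component: 4453 / 505 = 8.8178

8.8178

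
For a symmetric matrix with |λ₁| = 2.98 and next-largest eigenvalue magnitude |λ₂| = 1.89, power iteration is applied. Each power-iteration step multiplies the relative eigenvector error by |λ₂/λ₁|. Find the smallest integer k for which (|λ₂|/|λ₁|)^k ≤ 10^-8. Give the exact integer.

|λ₂/λ₁| = 1.89/2.98 = 0.63423
Need k ≥ ln(10^-8) / ln(0.63423) = -18.4207 / -0.4553 ≈ 40.454
Smallest integer k satisfying the bound: 41

41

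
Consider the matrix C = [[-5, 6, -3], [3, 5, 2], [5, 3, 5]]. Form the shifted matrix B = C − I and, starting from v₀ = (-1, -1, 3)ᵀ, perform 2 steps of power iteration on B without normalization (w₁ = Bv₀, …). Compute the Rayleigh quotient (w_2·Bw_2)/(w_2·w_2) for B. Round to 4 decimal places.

-2.6816

B = C − I has rows (-6, 6, -3); (3, 4, 2); (5, 3, 4)
w1 = Bv₀ = ((-6)·(-1) + 6·(-1) + (-3)·3; 3·(-1) + 4·(-1) + 2·3; 5·(-1) + 3·(-1) + 4·3) = (-9, -1, 4)
w2 = Bw1 = ((-6)·(-9) + 6·(-1) + (-3)·4; 3·(-9) + 4·(-1) + 2·4; 5·(-9) + 3·(-1) + 4·4) = (36, -23, -32)
Bw2 = (-258, -48, -17)
w2·Bw2 = -7640; w2·w2 = 2849; μ ≈ -7640/2849 = -2.6816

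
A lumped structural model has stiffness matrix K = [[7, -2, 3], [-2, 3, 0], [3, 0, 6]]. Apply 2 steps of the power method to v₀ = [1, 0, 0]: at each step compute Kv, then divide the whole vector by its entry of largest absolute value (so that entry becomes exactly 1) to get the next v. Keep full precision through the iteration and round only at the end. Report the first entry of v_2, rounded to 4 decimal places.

1.0000

Kv0 = (7.00000, -2.00000, 3.00000); divide by 7.00000 → v1 = (1.00000, -0.28571, 0.42857)
Kv1 = (8.85714, -2.85714, 5.57143); divide by 8.85714 → v2 = (1.00000, -0.32258, 0.62903)
Requested entry of v2: 62/62 = 1.0000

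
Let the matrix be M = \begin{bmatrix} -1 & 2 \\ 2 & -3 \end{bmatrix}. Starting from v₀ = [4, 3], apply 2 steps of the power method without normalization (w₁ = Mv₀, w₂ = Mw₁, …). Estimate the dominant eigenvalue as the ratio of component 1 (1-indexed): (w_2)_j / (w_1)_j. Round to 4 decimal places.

-2.0000

w1 = Mv₀ = ((-1)·4 + 2·3; 2·4 + (-3)·3) = (2, -1)
w2 = Mw1 = ((-1)·2 + 2·(-1); 2·2 + (-3)·(-1)) = (-4, 7)
Ratio at component: -4 / 2 = -2.0000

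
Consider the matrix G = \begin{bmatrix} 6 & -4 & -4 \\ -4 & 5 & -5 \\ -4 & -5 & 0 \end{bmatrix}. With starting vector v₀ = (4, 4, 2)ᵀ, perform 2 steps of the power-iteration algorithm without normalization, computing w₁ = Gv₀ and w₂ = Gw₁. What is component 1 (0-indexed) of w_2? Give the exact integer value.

w1 = Gv₀ = (0, -6, -36)
w2 = Gw1 = (168, 150, 30)
The requested component of w2 is 150.

150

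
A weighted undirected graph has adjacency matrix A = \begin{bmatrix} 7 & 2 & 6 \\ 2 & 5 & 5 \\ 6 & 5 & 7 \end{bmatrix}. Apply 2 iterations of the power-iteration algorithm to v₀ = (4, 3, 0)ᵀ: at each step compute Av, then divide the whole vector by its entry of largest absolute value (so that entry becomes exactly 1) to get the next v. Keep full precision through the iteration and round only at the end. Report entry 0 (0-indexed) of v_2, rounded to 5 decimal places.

0.87500

Av0 = (34.000000, 23.000000, 39.000000); divide by 39.000000 → v1 = (0.871795, 0.589744, 1.000000)
Av1 = (13.282051, 9.692308, 15.179487); divide by 15.179487 → v2 = (0.875000, 0.638514, 1.000000)
Requested entry of v2: 518/592 = 0.87500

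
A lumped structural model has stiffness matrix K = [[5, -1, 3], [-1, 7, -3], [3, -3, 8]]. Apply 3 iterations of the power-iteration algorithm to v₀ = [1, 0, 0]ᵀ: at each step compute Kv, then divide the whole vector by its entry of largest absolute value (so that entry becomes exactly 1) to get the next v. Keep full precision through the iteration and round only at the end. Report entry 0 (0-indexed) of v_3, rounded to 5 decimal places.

Kv0 = (5.000000, -1.000000, 3.000000); divide by 5.000000 → v1 = (1.000000, -0.200000, 0.600000)
Kv1 = (7.000000, -4.200000, 8.400000); divide by 8.400000 → v2 = (0.833333, -0.500000, 1.000000)
Kv2 = (7.666667, -7.333333, 12.000000); divide by 12.000000 → v3 = (0.638889, -0.611111, 1.000000)
Requested entry of v3: 322/504 = 0.63889

0.63889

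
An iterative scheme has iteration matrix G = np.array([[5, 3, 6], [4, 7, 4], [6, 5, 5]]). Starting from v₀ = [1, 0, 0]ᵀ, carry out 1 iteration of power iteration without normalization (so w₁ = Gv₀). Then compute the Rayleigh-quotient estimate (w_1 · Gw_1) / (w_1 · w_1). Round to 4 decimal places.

w1 = Gv₀ = (5, 4, 6)
Gw1 = (73, 72, 80)
w1·Gw1 = 5·73 + 4·72 + 6·80 = 1133; w1·w1 = 5·5 + 4·4 + 6·6 = 77
λ ≈ 1133/77 = 14.7143

14.7143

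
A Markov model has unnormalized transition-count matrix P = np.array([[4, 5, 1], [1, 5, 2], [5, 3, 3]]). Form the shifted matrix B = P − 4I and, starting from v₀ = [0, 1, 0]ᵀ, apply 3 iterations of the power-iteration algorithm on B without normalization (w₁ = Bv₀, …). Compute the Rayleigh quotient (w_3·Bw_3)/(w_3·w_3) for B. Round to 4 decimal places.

B = P − 4I has rows (0, 5, 1); (1, 1, 2); (5, 3, -1)
w1 = Bv₀ = (5, 1, 3)
w2 = Bw1 = (8, 12, 25)
w3 = Bw2 = (85, 70, 51)
Bw3 = (401, 257, 584)
w3·Bw3 = 81859; w3·w3 = 14726; μ ≈ 81859/14726 = 5.5588

μ ≈ 5.5588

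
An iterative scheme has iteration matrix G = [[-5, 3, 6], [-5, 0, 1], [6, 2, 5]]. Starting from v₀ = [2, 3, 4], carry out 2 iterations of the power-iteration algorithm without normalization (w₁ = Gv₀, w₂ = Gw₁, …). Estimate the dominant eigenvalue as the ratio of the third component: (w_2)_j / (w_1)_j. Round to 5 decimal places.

w1 = Gv₀ = ((-5)·2 + 3·3 + 6·4; (-5)·2 + 0·3 + 1·4; 6·2 + 2·3 + 5·4) = (23, -6, 38)
w2 = Gw1 = ((-5)·23 + 3·(-6) + 6·38; (-5)·23 + 0·(-6) + 1·38; 6·23 + 2·(-6) + 5·38) = (95, -77, 316)
Ratio at component: 316 / 38 = 8.31579

8.31579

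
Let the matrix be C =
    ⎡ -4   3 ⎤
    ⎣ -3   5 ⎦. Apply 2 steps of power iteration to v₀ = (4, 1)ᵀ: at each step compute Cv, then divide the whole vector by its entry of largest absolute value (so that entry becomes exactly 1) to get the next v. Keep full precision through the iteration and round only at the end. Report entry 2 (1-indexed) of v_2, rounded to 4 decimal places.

Cv0 = (-13.00000, -7.00000); divide by -13.00000 → v1 = (1.00000, 0.53846)
Cv1 = (-2.38462, -0.30769); divide by -2.38462 → v2 = (1.00000, 0.12903)
Requested entry of v2: 4/31 = 0.1290

0.1290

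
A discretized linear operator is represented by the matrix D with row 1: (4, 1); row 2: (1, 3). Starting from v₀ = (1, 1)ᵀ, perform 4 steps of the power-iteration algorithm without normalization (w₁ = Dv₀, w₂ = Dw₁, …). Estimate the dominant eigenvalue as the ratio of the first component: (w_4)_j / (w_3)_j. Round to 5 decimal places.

λ ≈ 4.66372

w1 = Dv₀ = (4·1 + 1·1; 1·1 + 3·1) = (5, 4)
w2 = Dw1 = (4·5 + 1·4; 1·5 + 3·4) = (24, 17)
w3 = Dw2 = (113, 75)
w4 = Dw3 = (527, 338)
Ratio at component: 527 / 113 = 4.66372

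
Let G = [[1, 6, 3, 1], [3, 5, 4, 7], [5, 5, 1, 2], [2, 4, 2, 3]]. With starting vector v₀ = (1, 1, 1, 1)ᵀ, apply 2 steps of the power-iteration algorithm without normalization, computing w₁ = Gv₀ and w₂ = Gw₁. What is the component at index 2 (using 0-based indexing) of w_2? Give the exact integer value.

185

w1 = Gv₀ = (1·1 + 6·1 + 3·1 + 1·1; 3·1 + 5·1 + 4·1 + 7·1; 5·1 + 5·1 + 1·1 + 2·1; 2·1 + 4·1 + 2·1 + 3·1) = (11, 19, 13, 11)
w2 = Gw1 = (1·11 + 6·19 + 3·13 + 1·11; 3·11 + 5·19 + 4·13 + 7·11; 5·11 + 5·19 + 1·13 + 2·11; 2·11 + 4·19 + 2·13 + 3·11) = (175, 257, 185, 157)
The requested component of w2 is 185.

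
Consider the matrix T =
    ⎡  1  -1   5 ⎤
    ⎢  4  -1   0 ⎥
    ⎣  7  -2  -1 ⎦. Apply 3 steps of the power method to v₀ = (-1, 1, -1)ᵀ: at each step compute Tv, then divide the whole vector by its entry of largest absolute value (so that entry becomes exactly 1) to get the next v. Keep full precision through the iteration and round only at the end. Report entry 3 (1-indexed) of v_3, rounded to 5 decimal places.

1.00000

Tv0 = (-7.000000, -5.000000, -8.000000); divide by -8.000000 → v1 = (0.875000, 0.625000, 1.000000)
Tv1 = (5.250000, 2.875000, 3.875000); divide by 5.250000 → v2 = (1.000000, 0.547619, 0.738095)
Tv2 = (4.142857, 3.452381, 5.166667); divide by 5.166667 → v3 = (0.801843, 0.668203, 1.000000)
Requested entry of v3: -217/-217 = 1.00000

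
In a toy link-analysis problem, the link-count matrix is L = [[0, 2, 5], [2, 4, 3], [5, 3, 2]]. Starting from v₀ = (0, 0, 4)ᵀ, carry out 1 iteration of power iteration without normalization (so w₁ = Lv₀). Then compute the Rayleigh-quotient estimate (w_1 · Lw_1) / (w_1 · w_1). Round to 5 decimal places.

w1 = Lv₀ = (0·0 + 2·0 + 5·4; 2·0 + 4·0 + 3·4; 5·0 + 3·0 + 2·4) = (20, 12, 8)
Lw1 = (64, 112, 152)
w1·Lw1 = 20·64 + 12·112 + 8·152 = 3840; w1·w1 = 20·20 + 12·12 + 8·8 = 608
λ ≈ 3840/608 = 6.31579

6.31579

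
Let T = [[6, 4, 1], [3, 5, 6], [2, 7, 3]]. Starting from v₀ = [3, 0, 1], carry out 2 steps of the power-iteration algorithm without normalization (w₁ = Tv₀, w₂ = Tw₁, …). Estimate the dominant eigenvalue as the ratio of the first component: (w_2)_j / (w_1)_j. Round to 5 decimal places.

9.63158

w1 = Tv₀ = (19, 15, 9)
w2 = Tw1 = (183, 186, 170)
Ratio at component: 183 / 19 = 9.63158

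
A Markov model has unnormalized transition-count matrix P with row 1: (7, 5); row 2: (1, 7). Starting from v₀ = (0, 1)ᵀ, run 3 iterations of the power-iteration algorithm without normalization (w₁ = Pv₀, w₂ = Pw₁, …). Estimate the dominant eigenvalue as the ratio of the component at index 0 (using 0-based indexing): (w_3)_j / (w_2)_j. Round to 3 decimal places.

w1 = Pv₀ = (7·0 + 5·1; 1·0 + 7·1) = (5, 7)
w2 = Pw1 = (7·5 + 5·7; 1·5 + 7·7) = (70, 54)
w3 = Pw2 = (760, 448)
Ratio at component: 760 / 70 = 10.857

λ ≈ 10.857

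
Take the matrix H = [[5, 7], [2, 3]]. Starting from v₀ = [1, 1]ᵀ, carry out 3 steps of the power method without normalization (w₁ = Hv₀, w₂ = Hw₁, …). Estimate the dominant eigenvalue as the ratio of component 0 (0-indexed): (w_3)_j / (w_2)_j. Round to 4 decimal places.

λ ≈ 7.8737

w1 = Hv₀ = (12, 5)
w2 = Hw1 = (95, 39)
w3 = Hw2 = (748, 307)
Ratio at component: 748 / 95 = 7.8737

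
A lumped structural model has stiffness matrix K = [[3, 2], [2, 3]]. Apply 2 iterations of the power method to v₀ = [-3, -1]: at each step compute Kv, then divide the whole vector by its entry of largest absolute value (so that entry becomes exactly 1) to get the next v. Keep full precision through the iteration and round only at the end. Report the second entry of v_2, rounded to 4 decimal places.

0.9608

Kv0 = (-11.00000, -9.00000); divide by -11.00000 → v1 = (1.00000, 0.81818)
Kv1 = (4.63636, 4.45455); divide by 4.63636 → v2 = (1.00000, 0.96078)
Requested entry of v2: -49/-51 = 0.9608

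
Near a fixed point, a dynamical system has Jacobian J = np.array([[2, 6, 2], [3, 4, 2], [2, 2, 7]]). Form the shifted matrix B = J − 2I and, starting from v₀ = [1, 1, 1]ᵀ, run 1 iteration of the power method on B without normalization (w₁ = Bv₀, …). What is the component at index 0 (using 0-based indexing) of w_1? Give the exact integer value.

8

B = J − 2I has rows (0, 6, 2); (3, 2, 2); (2, 2, 5)
w1 = Bv₀ = (0·1 + 6·1 + 2·1; 3·1 + 2·1 + 2·1; 2·1 + 2·1 + 5·1) = (8, 7, 9)
Requested component of w1: 8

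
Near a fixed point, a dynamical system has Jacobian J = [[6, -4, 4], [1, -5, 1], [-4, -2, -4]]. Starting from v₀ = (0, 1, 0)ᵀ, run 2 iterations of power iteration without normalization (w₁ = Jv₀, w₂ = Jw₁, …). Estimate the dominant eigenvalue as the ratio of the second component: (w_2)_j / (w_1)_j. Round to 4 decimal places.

λ ≈ -3.8000

w1 = Jv₀ = (-4, -5, -2)
w2 = Jw1 = (-12, 19, 34)
Ratio at component: 19 / -5 = -3.8000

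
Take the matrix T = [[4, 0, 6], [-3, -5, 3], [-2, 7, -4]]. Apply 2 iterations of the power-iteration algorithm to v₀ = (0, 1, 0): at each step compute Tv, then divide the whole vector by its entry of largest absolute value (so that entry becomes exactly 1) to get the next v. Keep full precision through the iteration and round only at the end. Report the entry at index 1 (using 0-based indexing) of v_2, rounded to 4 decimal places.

-0.7302

Tv0 = (0.00000, -5.00000, 7.00000); divide by 7.00000 → v1 = (0.00000, -0.71429, 1.00000)
Tv1 = (6.00000, 6.57143, -9.00000); divide by -9.00000 → v2 = (-0.66667, -0.73016, 1.00000)
Requested entry of v2: 46/-63 = -0.7302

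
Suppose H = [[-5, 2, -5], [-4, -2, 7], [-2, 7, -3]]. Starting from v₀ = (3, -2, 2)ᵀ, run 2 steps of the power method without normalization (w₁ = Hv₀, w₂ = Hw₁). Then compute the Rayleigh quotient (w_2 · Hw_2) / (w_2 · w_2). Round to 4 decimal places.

λ ≈ -8.5425

w1 = Hv₀ = ((-5)·3 + 2·(-2) + (-5)·2; (-4)·3 + (-2)·(-2) + 7·2; (-2)·3 + 7·(-2) + (-3)·2) = (-29, 6, -26)
w2 = Hw1 = ((-5)·(-29) + 2·6 + (-5)·(-26); (-4)·(-29) + (-2)·6 + 7·(-26); (-2)·(-29) + 7·6 + (-3)·(-26)) = (287, -78, 178)
Hw2 = (-2481, 254, -1654)
w2·Hw2 = 287·(-2481) + (-78)·254 + 178·(-1654) = -1026271; w2·w2 = 287·287 + (-78)·(-78) + 178·178 = 120137
λ ≈ -1026271/120137 = -8.5425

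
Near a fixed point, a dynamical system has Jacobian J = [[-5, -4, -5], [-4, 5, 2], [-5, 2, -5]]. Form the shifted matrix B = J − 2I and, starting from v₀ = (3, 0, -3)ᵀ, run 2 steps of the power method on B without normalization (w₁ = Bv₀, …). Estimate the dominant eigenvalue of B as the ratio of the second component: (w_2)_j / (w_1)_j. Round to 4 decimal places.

μ ≈ 1.0000

B = J − 2I has rows (-7, -4, -5); (-4, 3, 2); (-5, 2, -7)
w1 = Bv₀ = (-6, -18, 6)
w2 = Bw1 = (84, -18, -48)
Ratio: -18/-18 = 1.0000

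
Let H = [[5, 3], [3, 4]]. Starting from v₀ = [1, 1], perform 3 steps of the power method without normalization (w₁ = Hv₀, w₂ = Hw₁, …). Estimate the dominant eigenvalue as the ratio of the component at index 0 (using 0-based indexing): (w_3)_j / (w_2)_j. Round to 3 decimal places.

w1 = Hv₀ = (5·1 + 3·1; 3·1 + 4·1) = (8, 7)
w2 = Hw1 = (5·8 + 3·7; 3·8 + 4·7) = (61, 52)
w3 = Hw2 = (461, 391)
Ratio at component: 461 / 61 = 7.557

λ ≈ 7.557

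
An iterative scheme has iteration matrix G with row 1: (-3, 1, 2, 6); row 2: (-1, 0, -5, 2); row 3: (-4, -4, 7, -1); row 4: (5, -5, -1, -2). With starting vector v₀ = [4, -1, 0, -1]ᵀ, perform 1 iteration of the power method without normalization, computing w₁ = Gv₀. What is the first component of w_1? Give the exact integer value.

-19

w1 = Gv₀ = ((-3)·4 + 1·(-1) + 2·0 + 6·(-1); (-1)·4 + 0·(-1) + (-5)·0 + 2·(-1); (-4)·4 + (-4)·(-1) + 7·0 + (-1)·(-1); 5·4 + (-5)·(-1) + (-1)·0 + (-2)·(-1)) = (-19, -6, -11, 27)
The requested component of w1 is -19.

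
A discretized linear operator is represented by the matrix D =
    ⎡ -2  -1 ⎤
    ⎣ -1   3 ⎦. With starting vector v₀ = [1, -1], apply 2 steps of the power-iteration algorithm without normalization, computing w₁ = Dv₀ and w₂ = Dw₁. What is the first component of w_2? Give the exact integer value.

w1 = Dv₀ = (-1, -4)
w2 = Dw1 = (6, -11)
The requested component of w2 is 6.

6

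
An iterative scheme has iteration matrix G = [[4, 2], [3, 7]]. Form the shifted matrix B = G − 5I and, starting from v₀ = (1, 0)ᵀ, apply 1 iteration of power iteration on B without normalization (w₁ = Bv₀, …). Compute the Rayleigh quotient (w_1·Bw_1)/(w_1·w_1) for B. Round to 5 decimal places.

B = G − 5I has rows (-1, 2); (3, 2)
w1 = Bv₀ = (-1, 3)
Bw1 = (7, 3)
w1·Bw1 = 2; w1·w1 = 10; μ ≈ 2/10 = 0.20000

μ ≈ 0.20000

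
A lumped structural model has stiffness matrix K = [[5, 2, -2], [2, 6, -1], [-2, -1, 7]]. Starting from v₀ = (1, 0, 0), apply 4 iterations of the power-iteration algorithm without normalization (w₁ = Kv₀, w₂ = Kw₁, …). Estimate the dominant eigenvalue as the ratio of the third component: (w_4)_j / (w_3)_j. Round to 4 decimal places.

w1 = Kv₀ = (5·1 + 2·0 + (-2)·0; 2·1 + 6·0 + (-1)·0; (-2)·1 + (-1)·0 + 7·0) = (5, 2, -2)
w2 = Kw1 = (5·5 + 2·2 + (-2)·(-2); 2·5 + 6·2 + (-1)·(-2); (-2)·5 + (-1)·2 + 7·(-2)) = (33, 24, -26)
w3 = Kw2 = (265, 236, -272)
w4 = Kw3 = (2341, 2218, -2670)
Ratio at component: -2670 / -272 = 9.8162

λ ≈ 9.8162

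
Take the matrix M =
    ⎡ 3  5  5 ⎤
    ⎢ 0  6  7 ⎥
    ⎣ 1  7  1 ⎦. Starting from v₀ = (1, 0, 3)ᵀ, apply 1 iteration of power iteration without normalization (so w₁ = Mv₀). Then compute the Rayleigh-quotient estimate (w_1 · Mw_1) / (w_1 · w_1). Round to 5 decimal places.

9.13188

w1 = Mv₀ = (18, 21, 4)
Mw1 = (179, 154, 169)
w1·Mw1 = 18·179 + 21·154 + 4·169 = 7132; w1·w1 = 18·18 + 21·21 + 4·4 = 781
λ ≈ 7132/781 = 9.13188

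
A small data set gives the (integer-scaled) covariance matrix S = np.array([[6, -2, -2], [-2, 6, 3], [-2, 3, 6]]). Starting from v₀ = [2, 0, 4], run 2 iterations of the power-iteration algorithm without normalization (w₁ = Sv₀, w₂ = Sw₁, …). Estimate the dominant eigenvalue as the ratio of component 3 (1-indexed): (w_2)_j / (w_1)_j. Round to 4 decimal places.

w1 = Sv₀ = (6·2 + (-2)·0 + (-2)·4; (-2)·2 + 6·0 + 3·4; (-2)·2 + 3·0 + 6·4) = (4, 8, 20)
w2 = Sw1 = (6·4 + (-2)·8 + (-2)·20; (-2)·4 + 6·8 + 3·20; (-2)·4 + 3·8 + 6·20) = (-32, 100, 136)
Ratio at component: 136 / 20 = 6.8000

6.8000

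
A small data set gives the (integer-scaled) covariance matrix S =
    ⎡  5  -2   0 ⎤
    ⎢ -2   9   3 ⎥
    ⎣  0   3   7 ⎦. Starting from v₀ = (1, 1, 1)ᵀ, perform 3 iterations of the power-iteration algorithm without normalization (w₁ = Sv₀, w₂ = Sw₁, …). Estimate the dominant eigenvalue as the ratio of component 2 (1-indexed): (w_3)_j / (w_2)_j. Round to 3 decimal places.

w1 = Sv₀ = (5·1 + (-2)·1 + 0·1; (-2)·1 + 9·1 + 3·1; 0·1 + 3·1 + 7·1) = (3, 10, 10)
w2 = Sw1 = (5·3 + (-2)·10 + 0·10; (-2)·3 + 9·10 + 3·10; 0·3 + 3·10 + 7·10) = (-5, 114, 100)
w3 = Sw2 = (-253, 1336, 1042)
Ratio at component: 1336 / 114 = 11.719

λ ≈ 11.719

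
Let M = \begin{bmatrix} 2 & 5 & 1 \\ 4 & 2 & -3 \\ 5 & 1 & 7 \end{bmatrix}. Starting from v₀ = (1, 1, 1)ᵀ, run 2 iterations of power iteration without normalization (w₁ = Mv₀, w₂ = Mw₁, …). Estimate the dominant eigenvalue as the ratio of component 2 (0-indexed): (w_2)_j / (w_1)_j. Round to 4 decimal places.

λ ≈ 10.3077

w1 = Mv₀ = (8, 3, 13)
w2 = Mw1 = (44, -1, 134)
Ratio at component: 134 / 13 = 10.3077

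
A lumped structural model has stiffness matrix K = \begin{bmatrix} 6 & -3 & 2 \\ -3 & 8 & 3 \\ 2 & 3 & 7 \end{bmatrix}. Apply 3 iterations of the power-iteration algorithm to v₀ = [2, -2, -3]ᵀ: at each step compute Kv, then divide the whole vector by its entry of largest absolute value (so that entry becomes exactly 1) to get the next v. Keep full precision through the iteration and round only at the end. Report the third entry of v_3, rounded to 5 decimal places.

0.62800

Kv0 = (12.000000, -31.000000, -23.000000); divide by -31.000000 → v1 = (-0.387097, 1.000000, 0.741935)
Kv1 = (-3.838710, 11.387097, 7.419355); divide by 11.387097 → v2 = (-0.337110, 1.000000, 0.651558)
Kv2 = (-3.719547, 10.966006, 6.886686); divide by 10.966006 → v3 = (-0.339189, 1.000000, 0.628003)
Requested entry of v3: -2431/-3871 = 0.62800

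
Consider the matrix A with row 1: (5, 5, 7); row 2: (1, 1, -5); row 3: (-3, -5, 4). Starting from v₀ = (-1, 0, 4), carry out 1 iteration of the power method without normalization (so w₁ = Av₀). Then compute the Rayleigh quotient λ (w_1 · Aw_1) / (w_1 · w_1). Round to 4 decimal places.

w1 = Av₀ = (5·(-1) + 5·0 + 7·4; 1·(-1) + 1·0 + (-5)·4; (-3)·(-1) + (-5)·0 + 4·4) = (23, -21, 19)
Aw1 = (143, -93, 112)
w1·Aw1 = 23·143 + (-21)·(-93) + 19·112 = 7370; w1·w1 = 23·23 + (-21)·(-21) + 19·19 = 1331
λ ≈ 7370/1331 = 5.5372

λ ≈ 5.5372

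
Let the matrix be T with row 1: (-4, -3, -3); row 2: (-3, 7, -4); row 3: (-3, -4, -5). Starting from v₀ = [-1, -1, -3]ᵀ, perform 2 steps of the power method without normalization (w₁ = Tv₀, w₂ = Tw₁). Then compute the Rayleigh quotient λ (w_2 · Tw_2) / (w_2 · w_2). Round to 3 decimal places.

w1 = Tv₀ = ((-4)·(-1) + (-3)·(-1) + (-3)·(-3); (-3)·(-1) + 7·(-1) + (-4)·(-3); (-3)·(-1) + (-4)·(-1) + (-5)·(-3)) = (16, 8, 22)
w2 = Tw1 = ((-4)·16 + (-3)·8 + (-3)·22; (-3)·16 + 7·8 + (-4)·22; (-3)·16 + (-4)·8 + (-5)·22) = (-154, -80, -190)
Tw2 = (1426, 662, 1732)
w2·Tw2 = (-154)·1426 + (-80)·662 + (-190)·1732 = -601644; w2·w2 = (-154)·(-154) + (-80)·(-80) + (-190)·(-190) = 66216
λ ≈ -601644/66216 = -9.086

-9.086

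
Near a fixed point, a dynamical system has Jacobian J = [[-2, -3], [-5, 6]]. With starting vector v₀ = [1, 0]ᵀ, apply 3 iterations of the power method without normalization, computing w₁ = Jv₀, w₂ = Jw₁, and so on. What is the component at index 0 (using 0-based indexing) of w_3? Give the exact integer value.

22

w1 = Jv₀ = (-2, -5)
w2 = Jw1 = (19, -20)
w3 = Jw2 = (22, -215)
The requested component of w3 is 22.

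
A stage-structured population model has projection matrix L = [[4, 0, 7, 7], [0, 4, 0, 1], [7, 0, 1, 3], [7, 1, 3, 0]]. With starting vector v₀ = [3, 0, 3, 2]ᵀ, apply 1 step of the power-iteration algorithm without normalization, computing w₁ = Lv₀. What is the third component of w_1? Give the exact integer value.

30

w1 = Lv₀ = (47, 2, 30, 30)
The requested component of w1 is 30.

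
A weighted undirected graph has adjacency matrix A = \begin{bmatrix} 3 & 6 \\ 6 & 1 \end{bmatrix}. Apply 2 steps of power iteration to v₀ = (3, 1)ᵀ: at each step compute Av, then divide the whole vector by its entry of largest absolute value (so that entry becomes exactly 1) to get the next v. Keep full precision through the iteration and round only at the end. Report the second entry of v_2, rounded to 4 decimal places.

0.6855

Av0 = (15.00000, 19.00000); divide by 19.00000 → v1 = (0.78947, 1.00000)
Av1 = (8.36842, 5.73684); divide by 8.36842 → v2 = (1.00000, 0.68553)
Requested entry of v2: 109/159 = 0.6855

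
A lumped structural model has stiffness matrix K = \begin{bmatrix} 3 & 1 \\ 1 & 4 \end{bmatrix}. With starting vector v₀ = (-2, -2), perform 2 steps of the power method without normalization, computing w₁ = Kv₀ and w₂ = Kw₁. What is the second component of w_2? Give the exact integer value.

w1 = Kv₀ = (-8, -10)
w2 = Kw1 = (-34, -48)
The requested component of w2 is -48.

-48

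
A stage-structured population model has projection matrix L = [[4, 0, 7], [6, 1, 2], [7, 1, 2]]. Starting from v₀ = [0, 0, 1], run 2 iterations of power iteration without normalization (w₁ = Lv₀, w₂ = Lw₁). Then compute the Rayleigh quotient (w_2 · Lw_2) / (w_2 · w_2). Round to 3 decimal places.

9.554

w1 = Lv₀ = (4·0 + 0·0 + 7·1; 6·0 + 1·0 + 2·1; 7·0 + 1·0 + 2·1) = (7, 2, 2)
w2 = Lw1 = (4·7 + 0·2 + 7·2; 6·7 + 1·2 + 2·2; 7·7 + 1·2 + 2·2) = (42, 48, 55)
Lw2 = (553, 410, 452)
w2·Lw2 = 42·553 + 48·410 + 55·452 = 67766; w2·w2 = 42·42 + 48·48 + 55·55 = 7093
λ ≈ 67766/7093 = 9.554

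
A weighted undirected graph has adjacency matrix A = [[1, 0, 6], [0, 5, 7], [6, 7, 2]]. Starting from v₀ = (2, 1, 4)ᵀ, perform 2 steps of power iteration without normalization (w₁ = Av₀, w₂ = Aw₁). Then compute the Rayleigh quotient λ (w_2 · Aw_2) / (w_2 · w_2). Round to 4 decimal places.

λ ≈ 11.9146

w1 = Av₀ = (1·2 + 0·1 + 6·4; 0·2 + 5·1 + 7·4; 6·2 + 7·1 + 2·4) = (26, 33, 27)
w2 = Aw1 = (1·26 + 0·33 + 6·27; 0·26 + 5·33 + 7·27; 6·26 + 7·33 + 2·27) = (188, 354, 441)
Aw2 = (2834, 4857, 4488)
w2·Aw2 = 188·2834 + 354·4857 + 441·4488 = 4231378; w2·w2 = 188·188 + 354·354 + 441·441 = 355141
λ ≈ 4231378/355141 = 11.9146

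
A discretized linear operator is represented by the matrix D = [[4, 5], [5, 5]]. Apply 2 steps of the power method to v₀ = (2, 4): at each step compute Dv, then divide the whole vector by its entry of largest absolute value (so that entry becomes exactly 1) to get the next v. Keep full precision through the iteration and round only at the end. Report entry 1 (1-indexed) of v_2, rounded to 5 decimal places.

0.90345

Dv0 = (28.000000, 30.000000); divide by 30.000000 → v1 = (0.933333, 1.000000)
Dv1 = (8.733333, 9.666667); divide by 9.666667 → v2 = (0.903448, 1.000000)
Requested entry of v2: 262/290 = 0.90345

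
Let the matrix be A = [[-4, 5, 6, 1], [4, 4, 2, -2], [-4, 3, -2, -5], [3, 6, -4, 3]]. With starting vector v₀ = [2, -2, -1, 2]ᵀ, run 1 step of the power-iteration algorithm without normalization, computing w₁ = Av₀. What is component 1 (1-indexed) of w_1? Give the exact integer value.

w1 = Av₀ = ((-4)·2 + 5·(-2) + 6·(-1) + 1·2; 4·2 + 4·(-2) + 2·(-1) + (-2)·2; (-4)·2 + 3·(-2) + (-2)·(-1) + (-5)·2; 3·2 + 6·(-2) + (-4)·(-1) + 3·2) = (-22, -6, -22, 4)
The requested component of w1 is -22.

-22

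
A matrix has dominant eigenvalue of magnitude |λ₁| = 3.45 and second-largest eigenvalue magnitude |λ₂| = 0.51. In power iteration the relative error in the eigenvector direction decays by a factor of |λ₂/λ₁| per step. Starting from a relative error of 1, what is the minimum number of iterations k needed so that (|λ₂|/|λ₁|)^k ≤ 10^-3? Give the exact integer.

4

|λ₂/λ₁| = 0.51/3.45 = 0.14783
Need k ≥ ln(10^-3) / ln(0.14783) = -6.9078 / -1.9117 ≈ 3.613
Smallest integer k satisfying the bound: 4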